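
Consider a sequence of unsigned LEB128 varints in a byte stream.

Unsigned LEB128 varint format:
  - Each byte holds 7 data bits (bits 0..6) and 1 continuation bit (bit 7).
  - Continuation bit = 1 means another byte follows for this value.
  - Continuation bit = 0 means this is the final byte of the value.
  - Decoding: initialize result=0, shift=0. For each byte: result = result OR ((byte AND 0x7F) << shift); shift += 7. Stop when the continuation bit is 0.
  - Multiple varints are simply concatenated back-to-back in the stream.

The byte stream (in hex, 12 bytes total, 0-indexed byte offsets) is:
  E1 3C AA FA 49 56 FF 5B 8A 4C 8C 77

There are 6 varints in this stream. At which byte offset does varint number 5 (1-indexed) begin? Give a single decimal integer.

  byte[0]=0xE1 cont=1 payload=0x61=97: acc |= 97<<0 -> acc=97 shift=7
  byte[1]=0x3C cont=0 payload=0x3C=60: acc |= 60<<7 -> acc=7777 shift=14 [end]
Varint 1: bytes[0:2] = E1 3C -> value 7777 (2 byte(s))
  byte[2]=0xAA cont=1 payload=0x2A=42: acc |= 42<<0 -> acc=42 shift=7
  byte[3]=0xFA cont=1 payload=0x7A=122: acc |= 122<<7 -> acc=15658 shift=14
  byte[4]=0x49 cont=0 payload=0x49=73: acc |= 73<<14 -> acc=1211690 shift=21 [end]
Varint 2: bytes[2:5] = AA FA 49 -> value 1211690 (3 byte(s))
  byte[5]=0x56 cont=0 payload=0x56=86: acc |= 86<<0 -> acc=86 shift=7 [end]
Varint 3: bytes[5:6] = 56 -> value 86 (1 byte(s))
  byte[6]=0xFF cont=1 payload=0x7F=127: acc |= 127<<0 -> acc=127 shift=7
  byte[7]=0x5B cont=0 payload=0x5B=91: acc |= 91<<7 -> acc=11775 shift=14 [end]
Varint 4: bytes[6:8] = FF 5B -> value 11775 (2 byte(s))
  byte[8]=0x8A cont=1 payload=0x0A=10: acc |= 10<<0 -> acc=10 shift=7
  byte[9]=0x4C cont=0 payload=0x4C=76: acc |= 76<<7 -> acc=9738 shift=14 [end]
Varint 5: bytes[8:10] = 8A 4C -> value 9738 (2 byte(s))
  byte[10]=0x8C cont=1 payload=0x0C=12: acc |= 12<<0 -> acc=12 shift=7
  byte[11]=0x77 cont=0 payload=0x77=119: acc |= 119<<7 -> acc=15244 shift=14 [end]
Varint 6: bytes[10:12] = 8C 77 -> value 15244 (2 byte(s))

Answer: 8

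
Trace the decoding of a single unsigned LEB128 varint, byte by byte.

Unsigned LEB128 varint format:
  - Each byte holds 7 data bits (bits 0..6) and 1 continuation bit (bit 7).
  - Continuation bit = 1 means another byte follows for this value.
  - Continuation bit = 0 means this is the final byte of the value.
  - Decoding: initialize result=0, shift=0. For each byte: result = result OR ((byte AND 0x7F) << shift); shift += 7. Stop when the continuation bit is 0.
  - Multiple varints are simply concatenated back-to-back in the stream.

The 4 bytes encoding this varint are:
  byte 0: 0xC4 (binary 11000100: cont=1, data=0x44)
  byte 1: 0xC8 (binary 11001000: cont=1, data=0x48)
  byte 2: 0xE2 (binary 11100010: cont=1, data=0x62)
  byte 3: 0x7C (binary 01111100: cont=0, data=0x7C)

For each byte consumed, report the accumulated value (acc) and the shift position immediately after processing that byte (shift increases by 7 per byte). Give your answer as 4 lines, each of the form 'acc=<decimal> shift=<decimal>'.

Answer: acc=68 shift=7
acc=9284 shift=14
acc=1614916 shift=21
acc=261661764 shift=28

Derivation:
byte 0=0xC4: payload=0x44=68, contrib = 68<<0 = 68; acc -> 68, shift -> 7
byte 1=0xC8: payload=0x48=72, contrib = 72<<7 = 9216; acc -> 9284, shift -> 14
byte 2=0xE2: payload=0x62=98, contrib = 98<<14 = 1605632; acc -> 1614916, shift -> 21
byte 3=0x7C: payload=0x7C=124, contrib = 124<<21 = 260046848; acc -> 261661764, shift -> 28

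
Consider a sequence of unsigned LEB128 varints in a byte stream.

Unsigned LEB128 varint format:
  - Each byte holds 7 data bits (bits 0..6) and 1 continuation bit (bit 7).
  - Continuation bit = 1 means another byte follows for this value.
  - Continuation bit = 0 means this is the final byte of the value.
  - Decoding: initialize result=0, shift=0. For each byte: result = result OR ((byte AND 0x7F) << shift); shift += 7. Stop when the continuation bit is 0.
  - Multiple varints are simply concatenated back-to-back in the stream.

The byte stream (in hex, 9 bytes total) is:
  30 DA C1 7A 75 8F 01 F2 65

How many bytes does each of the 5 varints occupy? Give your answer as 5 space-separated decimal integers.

  byte[0]=0x30 cont=0 payload=0x30=48: acc |= 48<<0 -> acc=48 shift=7 [end]
Varint 1: bytes[0:1] = 30 -> value 48 (1 byte(s))
  byte[1]=0xDA cont=1 payload=0x5A=90: acc |= 90<<0 -> acc=90 shift=7
  byte[2]=0xC1 cont=1 payload=0x41=65: acc |= 65<<7 -> acc=8410 shift=14
  byte[3]=0x7A cont=0 payload=0x7A=122: acc |= 122<<14 -> acc=2007258 shift=21 [end]
Varint 2: bytes[1:4] = DA C1 7A -> value 2007258 (3 byte(s))
  byte[4]=0x75 cont=0 payload=0x75=117: acc |= 117<<0 -> acc=117 shift=7 [end]
Varint 3: bytes[4:5] = 75 -> value 117 (1 byte(s))
  byte[5]=0x8F cont=1 payload=0x0F=15: acc |= 15<<0 -> acc=15 shift=7
  byte[6]=0x01 cont=0 payload=0x01=1: acc |= 1<<7 -> acc=143 shift=14 [end]
Varint 4: bytes[5:7] = 8F 01 -> value 143 (2 byte(s))
  byte[7]=0xF2 cont=1 payload=0x72=114: acc |= 114<<0 -> acc=114 shift=7
  byte[8]=0x65 cont=0 payload=0x65=101: acc |= 101<<7 -> acc=13042 shift=14 [end]
Varint 5: bytes[7:9] = F2 65 -> value 13042 (2 byte(s))

Answer: 1 3 1 2 2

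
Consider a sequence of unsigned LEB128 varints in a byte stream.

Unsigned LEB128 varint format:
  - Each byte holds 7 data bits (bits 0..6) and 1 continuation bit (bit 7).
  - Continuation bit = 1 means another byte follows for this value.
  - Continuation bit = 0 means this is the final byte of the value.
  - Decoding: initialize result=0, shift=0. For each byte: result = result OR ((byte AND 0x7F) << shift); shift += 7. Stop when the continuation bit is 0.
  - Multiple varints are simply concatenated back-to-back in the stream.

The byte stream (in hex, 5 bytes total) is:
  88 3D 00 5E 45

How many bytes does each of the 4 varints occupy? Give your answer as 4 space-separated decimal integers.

Answer: 2 1 1 1

Derivation:
  byte[0]=0x88 cont=1 payload=0x08=8: acc |= 8<<0 -> acc=8 shift=7
  byte[1]=0x3D cont=0 payload=0x3D=61: acc |= 61<<7 -> acc=7816 shift=14 [end]
Varint 1: bytes[0:2] = 88 3D -> value 7816 (2 byte(s))
  byte[2]=0x00 cont=0 payload=0x00=0: acc |= 0<<0 -> acc=0 shift=7 [end]
Varint 2: bytes[2:3] = 00 -> value 0 (1 byte(s))
  byte[3]=0x5E cont=0 payload=0x5E=94: acc |= 94<<0 -> acc=94 shift=7 [end]
Varint 3: bytes[3:4] = 5E -> value 94 (1 byte(s))
  byte[4]=0x45 cont=0 payload=0x45=69: acc |= 69<<0 -> acc=69 shift=7 [end]
Varint 4: bytes[4:5] = 45 -> value 69 (1 byte(s))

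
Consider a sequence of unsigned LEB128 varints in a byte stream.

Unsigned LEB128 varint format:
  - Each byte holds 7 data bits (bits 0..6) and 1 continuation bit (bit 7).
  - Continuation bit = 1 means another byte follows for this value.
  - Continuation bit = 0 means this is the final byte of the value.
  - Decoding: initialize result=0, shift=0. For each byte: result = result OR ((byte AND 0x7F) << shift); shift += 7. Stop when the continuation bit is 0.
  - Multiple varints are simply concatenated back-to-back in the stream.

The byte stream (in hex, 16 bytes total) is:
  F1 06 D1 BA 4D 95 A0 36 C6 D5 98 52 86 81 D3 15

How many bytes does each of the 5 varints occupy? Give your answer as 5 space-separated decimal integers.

Answer: 2 3 3 4 4

Derivation:
  byte[0]=0xF1 cont=1 payload=0x71=113: acc |= 113<<0 -> acc=113 shift=7
  byte[1]=0x06 cont=0 payload=0x06=6: acc |= 6<<7 -> acc=881 shift=14 [end]
Varint 1: bytes[0:2] = F1 06 -> value 881 (2 byte(s))
  byte[2]=0xD1 cont=1 payload=0x51=81: acc |= 81<<0 -> acc=81 shift=7
  byte[3]=0xBA cont=1 payload=0x3A=58: acc |= 58<<7 -> acc=7505 shift=14
  byte[4]=0x4D cont=0 payload=0x4D=77: acc |= 77<<14 -> acc=1269073 shift=21 [end]
Varint 2: bytes[2:5] = D1 BA 4D -> value 1269073 (3 byte(s))
  byte[5]=0x95 cont=1 payload=0x15=21: acc |= 21<<0 -> acc=21 shift=7
  byte[6]=0xA0 cont=1 payload=0x20=32: acc |= 32<<7 -> acc=4117 shift=14
  byte[7]=0x36 cont=0 payload=0x36=54: acc |= 54<<14 -> acc=888853 shift=21 [end]
Varint 3: bytes[5:8] = 95 A0 36 -> value 888853 (3 byte(s))
  byte[8]=0xC6 cont=1 payload=0x46=70: acc |= 70<<0 -> acc=70 shift=7
  byte[9]=0xD5 cont=1 payload=0x55=85: acc |= 85<<7 -> acc=10950 shift=14
  byte[10]=0x98 cont=1 payload=0x18=24: acc |= 24<<14 -> acc=404166 shift=21
  byte[11]=0x52 cont=0 payload=0x52=82: acc |= 82<<21 -> acc=172370630 shift=28 [end]
Varint 4: bytes[8:12] = C6 D5 98 52 -> value 172370630 (4 byte(s))
  byte[12]=0x86 cont=1 payload=0x06=6: acc |= 6<<0 -> acc=6 shift=7
  byte[13]=0x81 cont=1 payload=0x01=1: acc |= 1<<7 -> acc=134 shift=14
  byte[14]=0xD3 cont=1 payload=0x53=83: acc |= 83<<14 -> acc=1360006 shift=21
  byte[15]=0x15 cont=0 payload=0x15=21: acc |= 21<<21 -> acc=45400198 shift=28 [end]
Varint 5: bytes[12:16] = 86 81 D3 15 -> value 45400198 (4 byte(s))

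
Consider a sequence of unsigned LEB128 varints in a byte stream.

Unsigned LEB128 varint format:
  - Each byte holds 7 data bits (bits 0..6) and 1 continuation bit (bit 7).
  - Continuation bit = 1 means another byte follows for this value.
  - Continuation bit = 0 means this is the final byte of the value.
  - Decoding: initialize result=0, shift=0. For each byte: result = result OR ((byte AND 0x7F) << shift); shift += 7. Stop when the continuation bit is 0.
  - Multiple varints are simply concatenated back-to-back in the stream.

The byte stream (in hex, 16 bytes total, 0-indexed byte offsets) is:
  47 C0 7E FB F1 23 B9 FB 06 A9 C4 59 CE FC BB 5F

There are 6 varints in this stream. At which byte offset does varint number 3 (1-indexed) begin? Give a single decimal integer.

  byte[0]=0x47 cont=0 payload=0x47=71: acc |= 71<<0 -> acc=71 shift=7 [end]
Varint 1: bytes[0:1] = 47 -> value 71 (1 byte(s))
  byte[1]=0xC0 cont=1 payload=0x40=64: acc |= 64<<0 -> acc=64 shift=7
  byte[2]=0x7E cont=0 payload=0x7E=126: acc |= 126<<7 -> acc=16192 shift=14 [end]
Varint 2: bytes[1:3] = C0 7E -> value 16192 (2 byte(s))
  byte[3]=0xFB cont=1 payload=0x7B=123: acc |= 123<<0 -> acc=123 shift=7
  byte[4]=0xF1 cont=1 payload=0x71=113: acc |= 113<<7 -> acc=14587 shift=14
  byte[5]=0x23 cont=0 payload=0x23=35: acc |= 35<<14 -> acc=588027 shift=21 [end]
Varint 3: bytes[3:6] = FB F1 23 -> value 588027 (3 byte(s))
  byte[6]=0xB9 cont=1 payload=0x39=57: acc |= 57<<0 -> acc=57 shift=7
  byte[7]=0xFB cont=1 payload=0x7B=123: acc |= 123<<7 -> acc=15801 shift=14
  byte[8]=0x06 cont=0 payload=0x06=6: acc |= 6<<14 -> acc=114105 shift=21 [end]
Varint 4: bytes[6:9] = B9 FB 06 -> value 114105 (3 byte(s))
  byte[9]=0xA9 cont=1 payload=0x29=41: acc |= 41<<0 -> acc=41 shift=7
  byte[10]=0xC4 cont=1 payload=0x44=68: acc |= 68<<7 -> acc=8745 shift=14
  byte[11]=0x59 cont=0 payload=0x59=89: acc |= 89<<14 -> acc=1466921 shift=21 [end]
Varint 5: bytes[9:12] = A9 C4 59 -> value 1466921 (3 byte(s))
  byte[12]=0xCE cont=1 payload=0x4E=78: acc |= 78<<0 -> acc=78 shift=7
  byte[13]=0xFC cont=1 payload=0x7C=124: acc |= 124<<7 -> acc=15950 shift=14
  byte[14]=0xBB cont=1 payload=0x3B=59: acc |= 59<<14 -> acc=982606 shift=21
  byte[15]=0x5F cont=0 payload=0x5F=95: acc |= 95<<21 -> acc=200212046 shift=28 [end]
Varint 6: bytes[12:16] = CE FC BB 5F -> value 200212046 (4 byte(s))

Answer: 3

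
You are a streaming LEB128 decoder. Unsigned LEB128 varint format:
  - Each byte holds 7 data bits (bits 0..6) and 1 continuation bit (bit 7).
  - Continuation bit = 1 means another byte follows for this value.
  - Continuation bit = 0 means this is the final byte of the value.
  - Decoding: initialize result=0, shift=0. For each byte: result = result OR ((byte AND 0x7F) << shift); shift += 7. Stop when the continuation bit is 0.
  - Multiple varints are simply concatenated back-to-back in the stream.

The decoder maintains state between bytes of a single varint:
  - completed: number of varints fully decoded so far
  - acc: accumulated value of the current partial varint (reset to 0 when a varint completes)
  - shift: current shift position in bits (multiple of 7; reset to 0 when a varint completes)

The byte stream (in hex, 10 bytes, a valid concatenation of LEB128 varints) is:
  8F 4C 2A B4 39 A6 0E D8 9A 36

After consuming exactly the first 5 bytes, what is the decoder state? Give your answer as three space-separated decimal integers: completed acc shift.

Answer: 3 0 0

Derivation:
byte[0]=0x8F cont=1 payload=0x0F: acc |= 15<<0 -> completed=0 acc=15 shift=7
byte[1]=0x4C cont=0 payload=0x4C: varint #1 complete (value=9743); reset -> completed=1 acc=0 shift=0
byte[2]=0x2A cont=0 payload=0x2A: varint #2 complete (value=42); reset -> completed=2 acc=0 shift=0
byte[3]=0xB4 cont=1 payload=0x34: acc |= 52<<0 -> completed=2 acc=52 shift=7
byte[4]=0x39 cont=0 payload=0x39: varint #3 complete (value=7348); reset -> completed=3 acc=0 shift=0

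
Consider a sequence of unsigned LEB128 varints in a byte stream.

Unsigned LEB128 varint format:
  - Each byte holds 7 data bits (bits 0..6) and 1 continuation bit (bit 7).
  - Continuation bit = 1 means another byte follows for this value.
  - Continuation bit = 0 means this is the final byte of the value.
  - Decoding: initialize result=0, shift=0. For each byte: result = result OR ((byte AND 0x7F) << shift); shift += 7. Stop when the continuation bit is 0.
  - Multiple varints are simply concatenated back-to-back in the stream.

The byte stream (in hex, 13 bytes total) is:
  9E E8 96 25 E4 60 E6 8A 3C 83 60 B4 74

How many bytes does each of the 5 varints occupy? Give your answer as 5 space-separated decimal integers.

  byte[0]=0x9E cont=1 payload=0x1E=30: acc |= 30<<0 -> acc=30 shift=7
  byte[1]=0xE8 cont=1 payload=0x68=104: acc |= 104<<7 -> acc=13342 shift=14
  byte[2]=0x96 cont=1 payload=0x16=22: acc |= 22<<14 -> acc=373790 shift=21
  byte[3]=0x25 cont=0 payload=0x25=37: acc |= 37<<21 -> acc=77968414 shift=28 [end]
Varint 1: bytes[0:4] = 9E E8 96 25 -> value 77968414 (4 byte(s))
  byte[4]=0xE4 cont=1 payload=0x64=100: acc |= 100<<0 -> acc=100 shift=7
  byte[5]=0x60 cont=0 payload=0x60=96: acc |= 96<<7 -> acc=12388 shift=14 [end]
Varint 2: bytes[4:6] = E4 60 -> value 12388 (2 byte(s))
  byte[6]=0xE6 cont=1 payload=0x66=102: acc |= 102<<0 -> acc=102 shift=7
  byte[7]=0x8A cont=1 payload=0x0A=10: acc |= 10<<7 -> acc=1382 shift=14
  byte[8]=0x3C cont=0 payload=0x3C=60: acc |= 60<<14 -> acc=984422 shift=21 [end]
Varint 3: bytes[6:9] = E6 8A 3C -> value 984422 (3 byte(s))
  byte[9]=0x83 cont=1 payload=0x03=3: acc |= 3<<0 -> acc=3 shift=7
  byte[10]=0x60 cont=0 payload=0x60=96: acc |= 96<<7 -> acc=12291 shift=14 [end]
Varint 4: bytes[9:11] = 83 60 -> value 12291 (2 byte(s))
  byte[11]=0xB4 cont=1 payload=0x34=52: acc |= 52<<0 -> acc=52 shift=7
  byte[12]=0x74 cont=0 payload=0x74=116: acc |= 116<<7 -> acc=14900 shift=14 [end]
Varint 5: bytes[11:13] = B4 74 -> value 14900 (2 byte(s))

Answer: 4 2 3 2 2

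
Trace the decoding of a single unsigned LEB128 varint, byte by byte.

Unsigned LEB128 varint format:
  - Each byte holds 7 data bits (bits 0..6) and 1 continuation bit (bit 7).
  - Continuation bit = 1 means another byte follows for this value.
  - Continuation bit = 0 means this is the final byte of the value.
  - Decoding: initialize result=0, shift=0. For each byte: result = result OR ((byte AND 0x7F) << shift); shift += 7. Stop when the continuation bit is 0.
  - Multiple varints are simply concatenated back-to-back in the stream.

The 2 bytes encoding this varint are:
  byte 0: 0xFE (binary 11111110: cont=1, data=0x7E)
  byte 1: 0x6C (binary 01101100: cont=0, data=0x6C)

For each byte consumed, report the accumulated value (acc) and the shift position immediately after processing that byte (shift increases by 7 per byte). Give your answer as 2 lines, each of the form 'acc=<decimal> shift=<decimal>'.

byte 0=0xFE: payload=0x7E=126, contrib = 126<<0 = 126; acc -> 126, shift -> 7
byte 1=0x6C: payload=0x6C=108, contrib = 108<<7 = 13824; acc -> 13950, shift -> 14

Answer: acc=126 shift=7
acc=13950 shift=14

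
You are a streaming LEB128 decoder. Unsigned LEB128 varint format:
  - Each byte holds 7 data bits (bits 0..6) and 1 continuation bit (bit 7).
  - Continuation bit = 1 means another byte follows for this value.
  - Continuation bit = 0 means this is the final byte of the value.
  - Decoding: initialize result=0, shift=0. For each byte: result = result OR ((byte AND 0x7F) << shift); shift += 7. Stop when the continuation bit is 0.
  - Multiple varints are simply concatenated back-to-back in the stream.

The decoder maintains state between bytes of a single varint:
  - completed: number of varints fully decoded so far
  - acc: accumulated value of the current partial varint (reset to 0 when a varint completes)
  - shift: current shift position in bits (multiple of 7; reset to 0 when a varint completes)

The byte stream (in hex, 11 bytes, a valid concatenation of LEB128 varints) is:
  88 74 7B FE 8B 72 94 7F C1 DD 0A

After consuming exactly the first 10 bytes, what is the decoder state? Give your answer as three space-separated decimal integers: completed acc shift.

byte[0]=0x88 cont=1 payload=0x08: acc |= 8<<0 -> completed=0 acc=8 shift=7
byte[1]=0x74 cont=0 payload=0x74: varint #1 complete (value=14856); reset -> completed=1 acc=0 shift=0
byte[2]=0x7B cont=0 payload=0x7B: varint #2 complete (value=123); reset -> completed=2 acc=0 shift=0
byte[3]=0xFE cont=1 payload=0x7E: acc |= 126<<0 -> completed=2 acc=126 shift=7
byte[4]=0x8B cont=1 payload=0x0B: acc |= 11<<7 -> completed=2 acc=1534 shift=14
byte[5]=0x72 cont=0 payload=0x72: varint #3 complete (value=1869310); reset -> completed=3 acc=0 shift=0
byte[6]=0x94 cont=1 payload=0x14: acc |= 20<<0 -> completed=3 acc=20 shift=7
byte[7]=0x7F cont=0 payload=0x7F: varint #4 complete (value=16276); reset -> completed=4 acc=0 shift=0
byte[8]=0xC1 cont=1 payload=0x41: acc |= 65<<0 -> completed=4 acc=65 shift=7
byte[9]=0xDD cont=1 payload=0x5D: acc |= 93<<7 -> completed=4 acc=11969 shift=14

Answer: 4 11969 14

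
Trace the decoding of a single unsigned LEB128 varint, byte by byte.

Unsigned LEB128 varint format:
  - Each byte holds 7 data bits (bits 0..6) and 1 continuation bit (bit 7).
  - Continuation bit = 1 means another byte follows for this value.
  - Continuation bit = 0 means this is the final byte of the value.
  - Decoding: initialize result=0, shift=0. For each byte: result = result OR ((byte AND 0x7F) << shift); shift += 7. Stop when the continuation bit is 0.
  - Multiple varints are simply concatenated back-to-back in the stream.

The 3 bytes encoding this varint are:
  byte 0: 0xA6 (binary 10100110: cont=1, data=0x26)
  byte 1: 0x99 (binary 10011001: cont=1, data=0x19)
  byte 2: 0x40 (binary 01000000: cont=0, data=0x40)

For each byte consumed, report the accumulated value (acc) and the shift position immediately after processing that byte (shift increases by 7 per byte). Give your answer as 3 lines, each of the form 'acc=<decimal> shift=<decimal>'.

Answer: acc=38 shift=7
acc=3238 shift=14
acc=1051814 shift=21

Derivation:
byte 0=0xA6: payload=0x26=38, contrib = 38<<0 = 38; acc -> 38, shift -> 7
byte 1=0x99: payload=0x19=25, contrib = 25<<7 = 3200; acc -> 3238, shift -> 14
byte 2=0x40: payload=0x40=64, contrib = 64<<14 = 1048576; acc -> 1051814, shift -> 21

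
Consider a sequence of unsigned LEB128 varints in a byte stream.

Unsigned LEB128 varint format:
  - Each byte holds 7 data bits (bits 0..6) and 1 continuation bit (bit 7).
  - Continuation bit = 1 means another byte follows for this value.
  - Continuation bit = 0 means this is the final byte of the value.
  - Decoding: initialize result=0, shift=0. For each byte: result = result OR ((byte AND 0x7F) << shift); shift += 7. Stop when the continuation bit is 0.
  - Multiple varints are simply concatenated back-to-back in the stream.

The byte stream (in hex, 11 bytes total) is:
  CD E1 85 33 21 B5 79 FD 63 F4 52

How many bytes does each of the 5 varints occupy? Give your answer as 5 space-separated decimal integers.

Answer: 4 1 2 2 2

Derivation:
  byte[0]=0xCD cont=1 payload=0x4D=77: acc |= 77<<0 -> acc=77 shift=7
  byte[1]=0xE1 cont=1 payload=0x61=97: acc |= 97<<7 -> acc=12493 shift=14
  byte[2]=0x85 cont=1 payload=0x05=5: acc |= 5<<14 -> acc=94413 shift=21
  byte[3]=0x33 cont=0 payload=0x33=51: acc |= 51<<21 -> acc=107049165 shift=28 [end]
Varint 1: bytes[0:4] = CD E1 85 33 -> value 107049165 (4 byte(s))
  byte[4]=0x21 cont=0 payload=0x21=33: acc |= 33<<0 -> acc=33 shift=7 [end]
Varint 2: bytes[4:5] = 21 -> value 33 (1 byte(s))
  byte[5]=0xB5 cont=1 payload=0x35=53: acc |= 53<<0 -> acc=53 shift=7
  byte[6]=0x79 cont=0 payload=0x79=121: acc |= 121<<7 -> acc=15541 shift=14 [end]
Varint 3: bytes[5:7] = B5 79 -> value 15541 (2 byte(s))
  byte[7]=0xFD cont=1 payload=0x7D=125: acc |= 125<<0 -> acc=125 shift=7
  byte[8]=0x63 cont=0 payload=0x63=99: acc |= 99<<7 -> acc=12797 shift=14 [end]
Varint 4: bytes[7:9] = FD 63 -> value 12797 (2 byte(s))
  byte[9]=0xF4 cont=1 payload=0x74=116: acc |= 116<<0 -> acc=116 shift=7
  byte[10]=0x52 cont=0 payload=0x52=82: acc |= 82<<7 -> acc=10612 shift=14 [end]
Varint 5: bytes[9:11] = F4 52 -> value 10612 (2 byte(s))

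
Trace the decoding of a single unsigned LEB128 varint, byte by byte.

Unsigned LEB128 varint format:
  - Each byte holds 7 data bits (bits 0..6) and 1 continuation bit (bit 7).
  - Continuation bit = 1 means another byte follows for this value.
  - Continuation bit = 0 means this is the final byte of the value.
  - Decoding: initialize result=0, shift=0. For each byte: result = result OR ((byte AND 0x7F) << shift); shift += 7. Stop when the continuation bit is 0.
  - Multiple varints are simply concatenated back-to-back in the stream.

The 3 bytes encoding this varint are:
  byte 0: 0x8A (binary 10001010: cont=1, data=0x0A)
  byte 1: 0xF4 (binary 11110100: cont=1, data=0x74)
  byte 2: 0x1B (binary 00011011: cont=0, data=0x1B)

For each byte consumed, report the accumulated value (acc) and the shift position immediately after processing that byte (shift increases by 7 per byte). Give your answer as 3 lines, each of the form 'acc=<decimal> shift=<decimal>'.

byte 0=0x8A: payload=0x0A=10, contrib = 10<<0 = 10; acc -> 10, shift -> 7
byte 1=0xF4: payload=0x74=116, contrib = 116<<7 = 14848; acc -> 14858, shift -> 14
byte 2=0x1B: payload=0x1B=27, contrib = 27<<14 = 442368; acc -> 457226, shift -> 21

Answer: acc=10 shift=7
acc=14858 shift=14
acc=457226 shift=21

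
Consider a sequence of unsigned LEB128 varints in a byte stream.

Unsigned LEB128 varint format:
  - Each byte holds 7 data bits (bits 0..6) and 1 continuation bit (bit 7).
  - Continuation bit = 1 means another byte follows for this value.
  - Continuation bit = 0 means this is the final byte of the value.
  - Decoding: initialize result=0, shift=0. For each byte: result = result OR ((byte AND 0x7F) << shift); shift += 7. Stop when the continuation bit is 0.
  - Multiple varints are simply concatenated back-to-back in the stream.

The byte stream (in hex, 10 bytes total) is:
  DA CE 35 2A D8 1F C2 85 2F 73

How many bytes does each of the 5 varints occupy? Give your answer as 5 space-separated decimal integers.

  byte[0]=0xDA cont=1 payload=0x5A=90: acc |= 90<<0 -> acc=90 shift=7
  byte[1]=0xCE cont=1 payload=0x4E=78: acc |= 78<<7 -> acc=10074 shift=14
  byte[2]=0x35 cont=0 payload=0x35=53: acc |= 53<<14 -> acc=878426 shift=21 [end]
Varint 1: bytes[0:3] = DA CE 35 -> value 878426 (3 byte(s))
  byte[3]=0x2A cont=0 payload=0x2A=42: acc |= 42<<0 -> acc=42 shift=7 [end]
Varint 2: bytes[3:4] = 2A -> value 42 (1 byte(s))
  byte[4]=0xD8 cont=1 payload=0x58=88: acc |= 88<<0 -> acc=88 shift=7
  byte[5]=0x1F cont=0 payload=0x1F=31: acc |= 31<<7 -> acc=4056 shift=14 [end]
Varint 3: bytes[4:6] = D8 1F -> value 4056 (2 byte(s))
  byte[6]=0xC2 cont=1 payload=0x42=66: acc |= 66<<0 -> acc=66 shift=7
  byte[7]=0x85 cont=1 payload=0x05=5: acc |= 5<<7 -> acc=706 shift=14
  byte[8]=0x2F cont=0 payload=0x2F=47: acc |= 47<<14 -> acc=770754 shift=21 [end]
Varint 4: bytes[6:9] = C2 85 2F -> value 770754 (3 byte(s))
  byte[9]=0x73 cont=0 payload=0x73=115: acc |= 115<<0 -> acc=115 shift=7 [end]
Varint 5: bytes[9:10] = 73 -> value 115 (1 byte(s))

Answer: 3 1 2 3 1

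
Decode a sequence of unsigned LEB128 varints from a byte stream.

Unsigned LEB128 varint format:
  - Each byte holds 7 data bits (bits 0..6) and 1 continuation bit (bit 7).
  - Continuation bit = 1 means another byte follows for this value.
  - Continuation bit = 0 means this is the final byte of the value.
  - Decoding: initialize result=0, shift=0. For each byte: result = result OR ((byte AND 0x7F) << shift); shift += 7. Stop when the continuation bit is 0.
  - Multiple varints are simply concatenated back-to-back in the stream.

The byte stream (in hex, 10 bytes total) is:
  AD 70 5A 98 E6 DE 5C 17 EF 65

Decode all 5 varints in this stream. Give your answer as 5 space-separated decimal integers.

  byte[0]=0xAD cont=1 payload=0x2D=45: acc |= 45<<0 -> acc=45 shift=7
  byte[1]=0x70 cont=0 payload=0x70=112: acc |= 112<<7 -> acc=14381 shift=14 [end]
Varint 1: bytes[0:2] = AD 70 -> value 14381 (2 byte(s))
  byte[2]=0x5A cont=0 payload=0x5A=90: acc |= 90<<0 -> acc=90 shift=7 [end]
Varint 2: bytes[2:3] = 5A -> value 90 (1 byte(s))
  byte[3]=0x98 cont=1 payload=0x18=24: acc |= 24<<0 -> acc=24 shift=7
  byte[4]=0xE6 cont=1 payload=0x66=102: acc |= 102<<7 -> acc=13080 shift=14
  byte[5]=0xDE cont=1 payload=0x5E=94: acc |= 94<<14 -> acc=1553176 shift=21
  byte[6]=0x5C cont=0 payload=0x5C=92: acc |= 92<<21 -> acc=194491160 shift=28 [end]
Varint 3: bytes[3:7] = 98 E6 DE 5C -> value 194491160 (4 byte(s))
  byte[7]=0x17 cont=0 payload=0x17=23: acc |= 23<<0 -> acc=23 shift=7 [end]
Varint 4: bytes[7:8] = 17 -> value 23 (1 byte(s))
  byte[8]=0xEF cont=1 payload=0x6F=111: acc |= 111<<0 -> acc=111 shift=7
  byte[9]=0x65 cont=0 payload=0x65=101: acc |= 101<<7 -> acc=13039 shift=14 [end]
Varint 5: bytes[8:10] = EF 65 -> value 13039 (2 byte(s))

Answer: 14381 90 194491160 23 13039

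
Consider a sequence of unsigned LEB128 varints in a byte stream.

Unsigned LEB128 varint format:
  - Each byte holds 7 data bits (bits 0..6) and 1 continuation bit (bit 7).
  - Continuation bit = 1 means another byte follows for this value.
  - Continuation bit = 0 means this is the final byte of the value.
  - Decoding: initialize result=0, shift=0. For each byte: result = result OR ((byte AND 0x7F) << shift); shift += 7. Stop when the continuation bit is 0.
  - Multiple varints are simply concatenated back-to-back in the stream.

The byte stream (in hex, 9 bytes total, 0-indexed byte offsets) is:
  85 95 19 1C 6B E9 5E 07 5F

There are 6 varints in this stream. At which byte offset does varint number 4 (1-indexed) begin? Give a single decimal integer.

Answer: 5

Derivation:
  byte[0]=0x85 cont=1 payload=0x05=5: acc |= 5<<0 -> acc=5 shift=7
  byte[1]=0x95 cont=1 payload=0x15=21: acc |= 21<<7 -> acc=2693 shift=14
  byte[2]=0x19 cont=0 payload=0x19=25: acc |= 25<<14 -> acc=412293 shift=21 [end]
Varint 1: bytes[0:3] = 85 95 19 -> value 412293 (3 byte(s))
  byte[3]=0x1C cont=0 payload=0x1C=28: acc |= 28<<0 -> acc=28 shift=7 [end]
Varint 2: bytes[3:4] = 1C -> value 28 (1 byte(s))
  byte[4]=0x6B cont=0 payload=0x6B=107: acc |= 107<<0 -> acc=107 shift=7 [end]
Varint 3: bytes[4:5] = 6B -> value 107 (1 byte(s))
  byte[5]=0xE9 cont=1 payload=0x69=105: acc |= 105<<0 -> acc=105 shift=7
  byte[6]=0x5E cont=0 payload=0x5E=94: acc |= 94<<7 -> acc=12137 shift=14 [end]
Varint 4: bytes[5:7] = E9 5E -> value 12137 (2 byte(s))
  byte[7]=0x07 cont=0 payload=0x07=7: acc |= 7<<0 -> acc=7 shift=7 [end]
Varint 5: bytes[7:8] = 07 -> value 7 (1 byte(s))
  byte[8]=0x5F cont=0 payload=0x5F=95: acc |= 95<<0 -> acc=95 shift=7 [end]
Varint 6: bytes[8:9] = 5F -> value 95 (1 byte(s))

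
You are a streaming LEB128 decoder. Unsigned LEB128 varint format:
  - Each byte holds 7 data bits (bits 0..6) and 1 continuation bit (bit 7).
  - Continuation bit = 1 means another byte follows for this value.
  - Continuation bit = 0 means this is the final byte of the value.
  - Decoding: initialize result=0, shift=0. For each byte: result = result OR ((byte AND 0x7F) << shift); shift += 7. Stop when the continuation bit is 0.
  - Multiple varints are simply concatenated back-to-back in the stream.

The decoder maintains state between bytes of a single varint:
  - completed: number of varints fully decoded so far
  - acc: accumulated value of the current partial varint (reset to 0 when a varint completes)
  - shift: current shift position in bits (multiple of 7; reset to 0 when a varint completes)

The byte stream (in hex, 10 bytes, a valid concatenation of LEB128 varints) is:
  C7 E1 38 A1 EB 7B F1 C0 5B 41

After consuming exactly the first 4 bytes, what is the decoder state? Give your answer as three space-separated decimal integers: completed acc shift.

byte[0]=0xC7 cont=1 payload=0x47: acc |= 71<<0 -> completed=0 acc=71 shift=7
byte[1]=0xE1 cont=1 payload=0x61: acc |= 97<<7 -> completed=0 acc=12487 shift=14
byte[2]=0x38 cont=0 payload=0x38: varint #1 complete (value=929991); reset -> completed=1 acc=0 shift=0
byte[3]=0xA1 cont=1 payload=0x21: acc |= 33<<0 -> completed=1 acc=33 shift=7

Answer: 1 33 7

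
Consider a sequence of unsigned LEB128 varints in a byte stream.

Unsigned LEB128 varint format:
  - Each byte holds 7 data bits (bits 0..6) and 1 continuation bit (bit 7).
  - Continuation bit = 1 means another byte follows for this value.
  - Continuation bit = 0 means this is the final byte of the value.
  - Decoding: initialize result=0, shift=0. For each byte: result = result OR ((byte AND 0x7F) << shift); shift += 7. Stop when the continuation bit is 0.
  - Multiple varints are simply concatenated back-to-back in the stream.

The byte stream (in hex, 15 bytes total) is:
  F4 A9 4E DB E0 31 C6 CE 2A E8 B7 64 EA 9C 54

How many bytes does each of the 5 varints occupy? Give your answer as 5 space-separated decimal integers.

  byte[0]=0xF4 cont=1 payload=0x74=116: acc |= 116<<0 -> acc=116 shift=7
  byte[1]=0xA9 cont=1 payload=0x29=41: acc |= 41<<7 -> acc=5364 shift=14
  byte[2]=0x4E cont=0 payload=0x4E=78: acc |= 78<<14 -> acc=1283316 shift=21 [end]
Varint 1: bytes[0:3] = F4 A9 4E -> value 1283316 (3 byte(s))
  byte[3]=0xDB cont=1 payload=0x5B=91: acc |= 91<<0 -> acc=91 shift=7
  byte[4]=0xE0 cont=1 payload=0x60=96: acc |= 96<<7 -> acc=12379 shift=14
  byte[5]=0x31 cont=0 payload=0x31=49: acc |= 49<<14 -> acc=815195 shift=21 [end]
Varint 2: bytes[3:6] = DB E0 31 -> value 815195 (3 byte(s))
  byte[6]=0xC6 cont=1 payload=0x46=70: acc |= 70<<0 -> acc=70 shift=7
  byte[7]=0xCE cont=1 payload=0x4E=78: acc |= 78<<7 -> acc=10054 shift=14
  byte[8]=0x2A cont=0 payload=0x2A=42: acc |= 42<<14 -> acc=698182 shift=21 [end]
Varint 3: bytes[6:9] = C6 CE 2A -> value 698182 (3 byte(s))
  byte[9]=0xE8 cont=1 payload=0x68=104: acc |= 104<<0 -> acc=104 shift=7
  byte[10]=0xB7 cont=1 payload=0x37=55: acc |= 55<<7 -> acc=7144 shift=14
  byte[11]=0x64 cont=0 payload=0x64=100: acc |= 100<<14 -> acc=1645544 shift=21 [end]
Varint 4: bytes[9:12] = E8 B7 64 -> value 1645544 (3 byte(s))
  byte[12]=0xEA cont=1 payload=0x6A=106: acc |= 106<<0 -> acc=106 shift=7
  byte[13]=0x9C cont=1 payload=0x1C=28: acc |= 28<<7 -> acc=3690 shift=14
  byte[14]=0x54 cont=0 payload=0x54=84: acc |= 84<<14 -> acc=1379946 shift=21 [end]
Varint 5: bytes[12:15] = EA 9C 54 -> value 1379946 (3 byte(s))

Answer: 3 3 3 3 3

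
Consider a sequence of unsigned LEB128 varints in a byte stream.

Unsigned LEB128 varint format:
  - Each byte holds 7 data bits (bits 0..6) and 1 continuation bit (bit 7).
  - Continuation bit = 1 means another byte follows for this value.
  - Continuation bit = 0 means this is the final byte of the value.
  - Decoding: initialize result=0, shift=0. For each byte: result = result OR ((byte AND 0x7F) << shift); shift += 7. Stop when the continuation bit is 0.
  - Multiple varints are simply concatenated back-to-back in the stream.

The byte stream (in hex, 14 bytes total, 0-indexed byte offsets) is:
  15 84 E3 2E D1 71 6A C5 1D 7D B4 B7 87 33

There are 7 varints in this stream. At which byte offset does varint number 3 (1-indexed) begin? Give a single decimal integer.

  byte[0]=0x15 cont=0 payload=0x15=21: acc |= 21<<0 -> acc=21 shift=7 [end]
Varint 1: bytes[0:1] = 15 -> value 21 (1 byte(s))
  byte[1]=0x84 cont=1 payload=0x04=4: acc |= 4<<0 -> acc=4 shift=7
  byte[2]=0xE3 cont=1 payload=0x63=99: acc |= 99<<7 -> acc=12676 shift=14
  byte[3]=0x2E cont=0 payload=0x2E=46: acc |= 46<<14 -> acc=766340 shift=21 [end]
Varint 2: bytes[1:4] = 84 E3 2E -> value 766340 (3 byte(s))
  byte[4]=0xD1 cont=1 payload=0x51=81: acc |= 81<<0 -> acc=81 shift=7
  byte[5]=0x71 cont=0 payload=0x71=113: acc |= 113<<7 -> acc=14545 shift=14 [end]
Varint 3: bytes[4:6] = D1 71 -> value 14545 (2 byte(s))
  byte[6]=0x6A cont=0 payload=0x6A=106: acc |= 106<<0 -> acc=106 shift=7 [end]
Varint 4: bytes[6:7] = 6A -> value 106 (1 byte(s))
  byte[7]=0xC5 cont=1 payload=0x45=69: acc |= 69<<0 -> acc=69 shift=7
  byte[8]=0x1D cont=0 payload=0x1D=29: acc |= 29<<7 -> acc=3781 shift=14 [end]
Varint 5: bytes[7:9] = C5 1D -> value 3781 (2 byte(s))
  byte[9]=0x7D cont=0 payload=0x7D=125: acc |= 125<<0 -> acc=125 shift=7 [end]
Varint 6: bytes[9:10] = 7D -> value 125 (1 byte(s))
  byte[10]=0xB4 cont=1 payload=0x34=52: acc |= 52<<0 -> acc=52 shift=7
  byte[11]=0xB7 cont=1 payload=0x37=55: acc |= 55<<7 -> acc=7092 shift=14
  byte[12]=0x87 cont=1 payload=0x07=7: acc |= 7<<14 -> acc=121780 shift=21
  byte[13]=0x33 cont=0 payload=0x33=51: acc |= 51<<21 -> acc=107076532 shift=28 [end]
Varint 7: bytes[10:14] = B4 B7 87 33 -> value 107076532 (4 byte(s))

Answer: 4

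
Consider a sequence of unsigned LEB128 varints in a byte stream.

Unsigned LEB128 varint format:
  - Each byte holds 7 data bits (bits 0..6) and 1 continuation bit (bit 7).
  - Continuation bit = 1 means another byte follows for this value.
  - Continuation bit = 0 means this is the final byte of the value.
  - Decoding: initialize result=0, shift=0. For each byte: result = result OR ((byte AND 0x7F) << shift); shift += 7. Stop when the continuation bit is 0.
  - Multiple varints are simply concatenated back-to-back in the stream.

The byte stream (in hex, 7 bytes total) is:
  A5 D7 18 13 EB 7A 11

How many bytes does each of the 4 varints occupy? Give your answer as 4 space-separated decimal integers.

  byte[0]=0xA5 cont=1 payload=0x25=37: acc |= 37<<0 -> acc=37 shift=7
  byte[1]=0xD7 cont=1 payload=0x57=87: acc |= 87<<7 -> acc=11173 shift=14
  byte[2]=0x18 cont=0 payload=0x18=24: acc |= 24<<14 -> acc=404389 shift=21 [end]
Varint 1: bytes[0:3] = A5 D7 18 -> value 404389 (3 byte(s))
  byte[3]=0x13 cont=0 payload=0x13=19: acc |= 19<<0 -> acc=19 shift=7 [end]
Varint 2: bytes[3:4] = 13 -> value 19 (1 byte(s))
  byte[4]=0xEB cont=1 payload=0x6B=107: acc |= 107<<0 -> acc=107 shift=7
  byte[5]=0x7A cont=0 payload=0x7A=122: acc |= 122<<7 -> acc=15723 shift=14 [end]
Varint 3: bytes[4:6] = EB 7A -> value 15723 (2 byte(s))
  byte[6]=0x11 cont=0 payload=0x11=17: acc |= 17<<0 -> acc=17 shift=7 [end]
Varint 4: bytes[6:7] = 11 -> value 17 (1 byte(s))

Answer: 3 1 2 1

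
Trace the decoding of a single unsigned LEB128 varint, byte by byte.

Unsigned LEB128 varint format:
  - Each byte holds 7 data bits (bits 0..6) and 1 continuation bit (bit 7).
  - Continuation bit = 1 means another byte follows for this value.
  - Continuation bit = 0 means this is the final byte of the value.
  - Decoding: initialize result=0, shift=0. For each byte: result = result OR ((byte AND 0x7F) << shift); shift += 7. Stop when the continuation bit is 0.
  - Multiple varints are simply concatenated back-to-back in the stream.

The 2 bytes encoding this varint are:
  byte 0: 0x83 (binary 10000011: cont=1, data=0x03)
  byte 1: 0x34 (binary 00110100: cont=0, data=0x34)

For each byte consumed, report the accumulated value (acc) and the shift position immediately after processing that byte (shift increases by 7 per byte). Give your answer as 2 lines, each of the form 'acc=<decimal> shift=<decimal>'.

byte 0=0x83: payload=0x03=3, contrib = 3<<0 = 3; acc -> 3, shift -> 7
byte 1=0x34: payload=0x34=52, contrib = 52<<7 = 6656; acc -> 6659, shift -> 14

Answer: acc=3 shift=7
acc=6659 shift=14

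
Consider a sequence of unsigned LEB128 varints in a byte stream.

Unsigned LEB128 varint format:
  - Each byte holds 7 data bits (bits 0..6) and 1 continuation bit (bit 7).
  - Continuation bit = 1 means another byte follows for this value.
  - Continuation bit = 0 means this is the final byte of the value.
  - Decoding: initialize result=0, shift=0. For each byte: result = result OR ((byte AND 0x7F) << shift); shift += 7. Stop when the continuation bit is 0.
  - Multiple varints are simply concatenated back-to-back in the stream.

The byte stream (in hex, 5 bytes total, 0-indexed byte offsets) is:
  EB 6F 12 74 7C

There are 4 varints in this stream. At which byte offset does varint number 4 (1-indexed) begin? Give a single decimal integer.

Answer: 4

Derivation:
  byte[0]=0xEB cont=1 payload=0x6B=107: acc |= 107<<0 -> acc=107 shift=7
  byte[1]=0x6F cont=0 payload=0x6F=111: acc |= 111<<7 -> acc=14315 shift=14 [end]
Varint 1: bytes[0:2] = EB 6F -> value 14315 (2 byte(s))
  byte[2]=0x12 cont=0 payload=0x12=18: acc |= 18<<0 -> acc=18 shift=7 [end]
Varint 2: bytes[2:3] = 12 -> value 18 (1 byte(s))
  byte[3]=0x74 cont=0 payload=0x74=116: acc |= 116<<0 -> acc=116 shift=7 [end]
Varint 3: bytes[3:4] = 74 -> value 116 (1 byte(s))
  byte[4]=0x7C cont=0 payload=0x7C=124: acc |= 124<<0 -> acc=124 shift=7 [end]
Varint 4: bytes[4:5] = 7C -> value 124 (1 byte(s))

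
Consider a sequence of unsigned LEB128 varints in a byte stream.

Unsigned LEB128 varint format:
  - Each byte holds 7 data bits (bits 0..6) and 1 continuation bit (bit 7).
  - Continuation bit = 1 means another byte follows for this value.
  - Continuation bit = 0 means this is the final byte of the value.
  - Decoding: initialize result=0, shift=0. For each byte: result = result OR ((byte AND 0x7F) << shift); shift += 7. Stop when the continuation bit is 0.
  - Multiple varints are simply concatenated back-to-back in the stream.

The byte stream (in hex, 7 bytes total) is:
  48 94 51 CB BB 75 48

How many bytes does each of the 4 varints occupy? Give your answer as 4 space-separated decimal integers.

  byte[0]=0x48 cont=0 payload=0x48=72: acc |= 72<<0 -> acc=72 shift=7 [end]
Varint 1: bytes[0:1] = 48 -> value 72 (1 byte(s))
  byte[1]=0x94 cont=1 payload=0x14=20: acc |= 20<<0 -> acc=20 shift=7
  byte[2]=0x51 cont=0 payload=0x51=81: acc |= 81<<7 -> acc=10388 shift=14 [end]
Varint 2: bytes[1:3] = 94 51 -> value 10388 (2 byte(s))
  byte[3]=0xCB cont=1 payload=0x4B=75: acc |= 75<<0 -> acc=75 shift=7
  byte[4]=0xBB cont=1 payload=0x3B=59: acc |= 59<<7 -> acc=7627 shift=14
  byte[5]=0x75 cont=0 payload=0x75=117: acc |= 117<<14 -> acc=1924555 shift=21 [end]
Varint 3: bytes[3:6] = CB BB 75 -> value 1924555 (3 byte(s))
  byte[6]=0x48 cont=0 payload=0x48=72: acc |= 72<<0 -> acc=72 shift=7 [end]
Varint 4: bytes[6:7] = 48 -> value 72 (1 byte(s))

Answer: 1 2 3 1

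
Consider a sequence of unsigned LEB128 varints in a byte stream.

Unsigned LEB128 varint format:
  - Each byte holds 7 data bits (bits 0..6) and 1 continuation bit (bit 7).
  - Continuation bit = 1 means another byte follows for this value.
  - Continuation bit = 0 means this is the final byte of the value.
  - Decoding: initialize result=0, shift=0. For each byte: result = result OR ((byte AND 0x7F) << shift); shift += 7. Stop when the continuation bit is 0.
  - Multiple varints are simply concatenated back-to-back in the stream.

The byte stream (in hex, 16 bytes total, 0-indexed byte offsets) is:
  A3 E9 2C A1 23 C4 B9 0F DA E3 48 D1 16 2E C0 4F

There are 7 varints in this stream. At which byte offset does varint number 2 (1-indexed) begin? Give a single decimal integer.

Answer: 3

Derivation:
  byte[0]=0xA3 cont=1 payload=0x23=35: acc |= 35<<0 -> acc=35 shift=7
  byte[1]=0xE9 cont=1 payload=0x69=105: acc |= 105<<7 -> acc=13475 shift=14
  byte[2]=0x2C cont=0 payload=0x2C=44: acc |= 44<<14 -> acc=734371 shift=21 [end]
Varint 1: bytes[0:3] = A3 E9 2C -> value 734371 (3 byte(s))
  byte[3]=0xA1 cont=1 payload=0x21=33: acc |= 33<<0 -> acc=33 shift=7
  byte[4]=0x23 cont=0 payload=0x23=35: acc |= 35<<7 -> acc=4513 shift=14 [end]
Varint 2: bytes[3:5] = A1 23 -> value 4513 (2 byte(s))
  byte[5]=0xC4 cont=1 payload=0x44=68: acc |= 68<<0 -> acc=68 shift=7
  byte[6]=0xB9 cont=1 payload=0x39=57: acc |= 57<<7 -> acc=7364 shift=14
  byte[7]=0x0F cont=0 payload=0x0F=15: acc |= 15<<14 -> acc=253124 shift=21 [end]
Varint 3: bytes[5:8] = C4 B9 0F -> value 253124 (3 byte(s))
  byte[8]=0xDA cont=1 payload=0x5A=90: acc |= 90<<0 -> acc=90 shift=7
  byte[9]=0xE3 cont=1 payload=0x63=99: acc |= 99<<7 -> acc=12762 shift=14
  byte[10]=0x48 cont=0 payload=0x48=72: acc |= 72<<14 -> acc=1192410 shift=21 [end]
Varint 4: bytes[8:11] = DA E3 48 -> value 1192410 (3 byte(s))
  byte[11]=0xD1 cont=1 payload=0x51=81: acc |= 81<<0 -> acc=81 shift=7
  byte[12]=0x16 cont=0 payload=0x16=22: acc |= 22<<7 -> acc=2897 shift=14 [end]
Varint 5: bytes[11:13] = D1 16 -> value 2897 (2 byte(s))
  byte[13]=0x2E cont=0 payload=0x2E=46: acc |= 46<<0 -> acc=46 shift=7 [end]
Varint 6: bytes[13:14] = 2E -> value 46 (1 byte(s))
  byte[14]=0xC0 cont=1 payload=0x40=64: acc |= 64<<0 -> acc=64 shift=7
  byte[15]=0x4F cont=0 payload=0x4F=79: acc |= 79<<7 -> acc=10176 shift=14 [end]
Varint 7: bytes[14:16] = C0 4F -> value 10176 (2 byte(s))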